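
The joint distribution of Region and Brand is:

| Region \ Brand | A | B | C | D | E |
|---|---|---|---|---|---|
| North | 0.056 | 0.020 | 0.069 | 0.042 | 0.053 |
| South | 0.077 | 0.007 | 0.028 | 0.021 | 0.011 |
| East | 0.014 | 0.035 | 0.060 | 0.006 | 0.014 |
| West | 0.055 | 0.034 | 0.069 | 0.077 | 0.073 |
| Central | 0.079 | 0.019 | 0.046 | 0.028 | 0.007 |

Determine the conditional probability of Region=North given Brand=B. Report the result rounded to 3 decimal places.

P(Brand=B) = 0.020 + 0.007 + 0.035 + 0.034 + 0.019 = 0.115.
P(Region=North | Brand=B) = 0.020/0.115 = 0.174.

0.174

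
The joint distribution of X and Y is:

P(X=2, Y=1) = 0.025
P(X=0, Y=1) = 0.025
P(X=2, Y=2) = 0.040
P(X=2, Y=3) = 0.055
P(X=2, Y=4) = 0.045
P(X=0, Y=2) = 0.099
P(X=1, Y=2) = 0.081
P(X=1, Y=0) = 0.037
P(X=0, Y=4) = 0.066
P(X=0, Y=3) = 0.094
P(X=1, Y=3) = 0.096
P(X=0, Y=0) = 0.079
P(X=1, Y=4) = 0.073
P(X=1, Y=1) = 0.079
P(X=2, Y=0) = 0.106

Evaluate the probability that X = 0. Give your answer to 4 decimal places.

0.3630

P(X=0) = 0.079 + 0.025 + 0.099 + 0.094 + 0.066 = 0.363.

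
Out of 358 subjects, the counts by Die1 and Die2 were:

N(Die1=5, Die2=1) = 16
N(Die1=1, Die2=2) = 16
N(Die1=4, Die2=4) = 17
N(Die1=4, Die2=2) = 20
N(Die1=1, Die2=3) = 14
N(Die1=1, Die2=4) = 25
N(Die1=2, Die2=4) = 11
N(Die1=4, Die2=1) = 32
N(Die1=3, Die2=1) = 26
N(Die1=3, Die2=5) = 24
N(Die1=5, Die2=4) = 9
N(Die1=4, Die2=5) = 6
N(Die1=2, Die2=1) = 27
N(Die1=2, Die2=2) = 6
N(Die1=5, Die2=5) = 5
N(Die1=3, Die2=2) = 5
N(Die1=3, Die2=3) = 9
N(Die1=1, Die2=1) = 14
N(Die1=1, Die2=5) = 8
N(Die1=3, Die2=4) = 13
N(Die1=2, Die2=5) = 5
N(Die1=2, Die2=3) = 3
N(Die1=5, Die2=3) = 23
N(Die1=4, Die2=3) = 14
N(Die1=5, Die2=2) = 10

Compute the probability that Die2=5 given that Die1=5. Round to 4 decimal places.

0.0794

Total with Die1=5: 16 + 10 + 23 + 9 + 5 = 63.
P(Die2=5 | Die1=5) = 5/63 = 0.0794.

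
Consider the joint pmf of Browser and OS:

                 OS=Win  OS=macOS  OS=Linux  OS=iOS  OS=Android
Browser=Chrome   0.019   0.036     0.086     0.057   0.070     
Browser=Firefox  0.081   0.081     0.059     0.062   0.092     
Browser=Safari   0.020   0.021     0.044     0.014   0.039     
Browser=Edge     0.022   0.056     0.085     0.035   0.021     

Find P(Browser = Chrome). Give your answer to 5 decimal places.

0.26800

P(Browser=Chrome) = 0.019 + 0.036 + 0.086 + 0.057 + 0.070 = 0.268.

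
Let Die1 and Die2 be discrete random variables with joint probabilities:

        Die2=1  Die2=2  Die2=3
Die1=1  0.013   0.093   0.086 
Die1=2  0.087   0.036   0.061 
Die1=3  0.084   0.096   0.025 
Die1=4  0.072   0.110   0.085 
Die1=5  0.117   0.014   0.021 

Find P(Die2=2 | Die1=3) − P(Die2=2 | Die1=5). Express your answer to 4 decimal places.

0.3762

P(Die1=3) = 0.084 + 0.096 + 0.025 = 0.205; P(Die2=2 | Die1=3) = 0.096/0.205 = 0.46829.
P(Die1=5) = 0.117 + 0.014 + 0.021 = 0.152; P(Die2=2 | Die1=5) = 0.014/0.152 = 0.09211.
Difference = 0.3762.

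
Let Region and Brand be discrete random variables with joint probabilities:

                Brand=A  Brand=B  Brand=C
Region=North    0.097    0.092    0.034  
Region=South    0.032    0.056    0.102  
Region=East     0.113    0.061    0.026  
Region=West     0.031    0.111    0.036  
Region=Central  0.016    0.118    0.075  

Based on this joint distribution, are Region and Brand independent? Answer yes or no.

P(Region=East) = 0.200 and P(Brand=A) = 0.289, so their product is 0.05780, but P(Region=East, Brand=A) = 0.113. Since these differ, Region and Brand are not independent.

no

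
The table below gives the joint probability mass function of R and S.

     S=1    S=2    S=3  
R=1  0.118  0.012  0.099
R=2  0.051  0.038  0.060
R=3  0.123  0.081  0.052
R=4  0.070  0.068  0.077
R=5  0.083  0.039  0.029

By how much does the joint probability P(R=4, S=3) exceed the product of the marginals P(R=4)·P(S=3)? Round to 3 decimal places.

0.009

P(R=4) = 0.070 + 0.068 + 0.077 = 0.215.
P(S=3) = 0.099 + 0.060 + 0.052 + 0.077 + 0.029 = 0.317.
P(R=4, S=3) − P(R=4)P(S=3) = 0.077 − 0.215×0.317 = 0.009.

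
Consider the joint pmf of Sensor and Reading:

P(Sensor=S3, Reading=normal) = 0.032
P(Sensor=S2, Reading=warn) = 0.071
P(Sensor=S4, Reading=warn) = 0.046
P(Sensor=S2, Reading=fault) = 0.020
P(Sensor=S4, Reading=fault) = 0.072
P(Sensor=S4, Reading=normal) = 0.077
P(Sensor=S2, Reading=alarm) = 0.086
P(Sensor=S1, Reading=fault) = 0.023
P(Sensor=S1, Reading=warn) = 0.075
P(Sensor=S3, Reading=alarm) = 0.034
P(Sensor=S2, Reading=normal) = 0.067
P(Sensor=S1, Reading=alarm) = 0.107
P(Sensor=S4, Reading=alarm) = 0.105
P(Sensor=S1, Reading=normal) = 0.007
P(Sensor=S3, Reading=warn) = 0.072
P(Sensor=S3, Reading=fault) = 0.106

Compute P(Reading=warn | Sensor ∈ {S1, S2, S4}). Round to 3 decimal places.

P(Sensor=S1) = 0.007 + 0.075 + 0.107 + 0.023 = 0.212.
P(Sensor=S2) = 0.067 + 0.071 + 0.086 + 0.020 = 0.244.
P(Sensor=S4) = 0.077 + 0.046 + 0.105 + 0.072 = 0.300.
P(Sensor ∈ {S1, S2, S4}) = 0.212 + 0.244 + 0.300 = 0.756; P(Reading=warn, Sensor ∈ {S1, S2, S4}) = 0.075 + 0.071 + 0.046 = 0.192.
P(Reading=warn | Sensor ∈ {S1, S2, S4}) = 0.192/0.756 = 0.254.

0.254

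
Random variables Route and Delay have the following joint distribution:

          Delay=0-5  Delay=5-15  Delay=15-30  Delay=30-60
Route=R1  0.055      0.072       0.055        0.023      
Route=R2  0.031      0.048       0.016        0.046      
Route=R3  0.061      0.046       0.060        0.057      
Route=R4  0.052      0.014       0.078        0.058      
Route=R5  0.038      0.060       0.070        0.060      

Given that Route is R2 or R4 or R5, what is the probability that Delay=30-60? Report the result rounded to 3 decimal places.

0.287

P(Route=R2) = 0.031 + 0.048 + 0.016 + 0.046 = 0.141.
P(Route=R4) = 0.052 + 0.014 + 0.078 + 0.058 = 0.202.
P(Route=R5) = 0.038 + 0.060 + 0.070 + 0.060 = 0.228.
P(Route ∈ {R2, R4, R5}) = 0.141 + 0.202 + 0.228 = 0.571; P(Delay=30-60, Route ∈ {R2, R4, R5}) = 0.046 + 0.058 + 0.060 = 0.164.
P(Delay=30-60 | Route ∈ {R2, R4, R5}) = 0.164/0.571 = 0.287.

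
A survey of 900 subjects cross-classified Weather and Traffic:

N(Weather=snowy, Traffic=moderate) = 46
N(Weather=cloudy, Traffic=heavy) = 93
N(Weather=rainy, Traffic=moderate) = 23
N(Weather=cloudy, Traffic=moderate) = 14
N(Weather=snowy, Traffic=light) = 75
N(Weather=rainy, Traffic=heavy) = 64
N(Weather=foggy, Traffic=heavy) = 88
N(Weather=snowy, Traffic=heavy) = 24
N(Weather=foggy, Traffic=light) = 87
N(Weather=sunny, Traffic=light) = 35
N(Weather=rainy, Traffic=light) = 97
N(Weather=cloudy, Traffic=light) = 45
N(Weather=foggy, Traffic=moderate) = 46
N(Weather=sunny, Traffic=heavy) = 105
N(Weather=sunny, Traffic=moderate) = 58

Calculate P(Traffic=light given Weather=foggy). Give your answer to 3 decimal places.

0.394

Total with Weather=foggy: 87 + 46 + 88 = 221.
P(Traffic=light | Weather=foggy) = 87/221 = 0.394.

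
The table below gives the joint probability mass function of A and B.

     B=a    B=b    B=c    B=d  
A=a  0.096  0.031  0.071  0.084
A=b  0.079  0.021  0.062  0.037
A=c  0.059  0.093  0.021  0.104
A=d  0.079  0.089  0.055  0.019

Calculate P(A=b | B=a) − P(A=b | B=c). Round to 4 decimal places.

-0.0443

P(B=a) = 0.096 + 0.079 + 0.059 + 0.079 = 0.313; P(A=b | B=a) = 0.079/0.313 = 0.25240.
P(B=c) = 0.071 + 0.062 + 0.021 + 0.055 = 0.209; P(A=b | B=c) = 0.062/0.209 = 0.29665.
Difference = -0.0443.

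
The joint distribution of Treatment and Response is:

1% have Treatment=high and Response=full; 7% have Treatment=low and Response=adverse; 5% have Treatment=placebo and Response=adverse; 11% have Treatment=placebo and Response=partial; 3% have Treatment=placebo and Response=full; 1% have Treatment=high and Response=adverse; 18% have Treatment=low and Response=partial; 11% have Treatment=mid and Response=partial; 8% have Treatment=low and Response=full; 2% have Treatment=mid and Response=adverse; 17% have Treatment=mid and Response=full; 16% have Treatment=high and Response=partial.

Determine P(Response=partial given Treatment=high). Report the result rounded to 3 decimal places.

P(Treatment=high) = 0.16 + 0.01 + 0.01 = 0.18.
P(Response=partial | Treatment=high) = 0.16/0.18 = 0.889.

0.889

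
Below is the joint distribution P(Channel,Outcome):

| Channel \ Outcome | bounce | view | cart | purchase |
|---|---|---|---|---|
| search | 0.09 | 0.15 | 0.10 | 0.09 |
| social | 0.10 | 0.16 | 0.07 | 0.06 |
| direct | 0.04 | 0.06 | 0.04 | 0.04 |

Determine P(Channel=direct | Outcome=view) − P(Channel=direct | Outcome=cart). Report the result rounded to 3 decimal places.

-0.028

P(Outcome=view) = 0.15 + 0.16 + 0.06 = 0.37; P(Channel=direct | Outcome=view) = 0.06/0.37 = 0.1622.
P(Outcome=cart) = 0.10 + 0.07 + 0.04 = 0.21; P(Channel=direct | Outcome=cart) = 0.04/0.21 = 0.1905.
Difference = -0.028.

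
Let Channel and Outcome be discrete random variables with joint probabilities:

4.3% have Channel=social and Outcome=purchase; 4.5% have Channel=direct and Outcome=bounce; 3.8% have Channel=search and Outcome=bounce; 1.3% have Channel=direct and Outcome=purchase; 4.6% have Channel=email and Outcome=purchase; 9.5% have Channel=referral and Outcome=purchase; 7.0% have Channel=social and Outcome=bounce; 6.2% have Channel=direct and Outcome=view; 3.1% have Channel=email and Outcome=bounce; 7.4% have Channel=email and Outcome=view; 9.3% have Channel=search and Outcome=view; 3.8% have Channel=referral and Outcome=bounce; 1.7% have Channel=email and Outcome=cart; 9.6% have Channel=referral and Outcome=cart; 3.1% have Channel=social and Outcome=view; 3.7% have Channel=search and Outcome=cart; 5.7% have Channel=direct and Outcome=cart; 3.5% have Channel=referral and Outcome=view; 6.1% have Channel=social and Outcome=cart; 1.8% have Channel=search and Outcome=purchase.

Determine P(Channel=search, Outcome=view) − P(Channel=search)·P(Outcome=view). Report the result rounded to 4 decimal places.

P(Channel=search) = 0.038 + 0.093 + 0.037 + 0.018 = 0.186.
P(Outcome=view) = 0.074 + 0.093 + 0.031 + 0.062 + 0.035 = 0.295.
P(Channel=search, Outcome=view) − P(Channel=search)P(Outcome=view) = 0.093 − 0.186×0.295 = 0.0381.

0.0381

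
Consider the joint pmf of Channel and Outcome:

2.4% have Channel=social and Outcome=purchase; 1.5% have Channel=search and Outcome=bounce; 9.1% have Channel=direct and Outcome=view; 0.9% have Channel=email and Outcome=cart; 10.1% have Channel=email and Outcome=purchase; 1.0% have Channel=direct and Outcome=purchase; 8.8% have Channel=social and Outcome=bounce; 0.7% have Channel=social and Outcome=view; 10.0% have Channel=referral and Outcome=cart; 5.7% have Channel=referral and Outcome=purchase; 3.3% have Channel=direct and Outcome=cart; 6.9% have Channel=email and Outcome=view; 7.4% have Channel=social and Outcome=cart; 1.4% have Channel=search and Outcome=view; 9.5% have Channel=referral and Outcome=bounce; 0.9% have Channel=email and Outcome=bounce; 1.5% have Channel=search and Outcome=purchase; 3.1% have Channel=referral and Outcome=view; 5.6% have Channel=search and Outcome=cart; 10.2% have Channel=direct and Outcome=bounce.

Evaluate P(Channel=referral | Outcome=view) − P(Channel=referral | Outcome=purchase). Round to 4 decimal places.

-0.1291

P(Outcome=view) = 0.069 + 0.014 + 0.007 + 0.091 + 0.031 = 0.212; P(Channel=referral | Outcome=view) = 0.031/0.212 = 0.14623.
P(Outcome=purchase) = 0.101 + 0.015 + 0.024 + 0.010 + 0.057 = 0.207; P(Channel=referral | Outcome=purchase) = 0.057/0.207 = 0.27536.
Difference = -0.1291.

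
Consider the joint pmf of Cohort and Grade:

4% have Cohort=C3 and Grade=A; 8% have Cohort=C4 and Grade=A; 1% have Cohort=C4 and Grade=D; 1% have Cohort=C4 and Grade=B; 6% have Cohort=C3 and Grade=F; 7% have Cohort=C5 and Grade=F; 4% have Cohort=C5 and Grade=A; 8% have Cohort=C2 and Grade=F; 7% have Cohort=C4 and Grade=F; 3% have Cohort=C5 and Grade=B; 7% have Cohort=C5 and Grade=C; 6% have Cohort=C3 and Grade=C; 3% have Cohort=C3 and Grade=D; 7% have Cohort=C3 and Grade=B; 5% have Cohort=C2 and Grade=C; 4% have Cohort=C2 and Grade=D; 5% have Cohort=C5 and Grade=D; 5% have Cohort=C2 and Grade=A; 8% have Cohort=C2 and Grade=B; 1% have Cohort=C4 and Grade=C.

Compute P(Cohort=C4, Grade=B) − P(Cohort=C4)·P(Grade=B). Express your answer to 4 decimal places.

P(Cohort=C4) = 0.08 + 0.01 + 0.01 + 0.01 + 0.07 = 0.18.
P(Grade=B) = 0.08 + 0.07 + 0.01 + 0.03 = 0.19.
P(Cohort=C4, Grade=B) − P(Cohort=C4)P(Grade=B) = 0.01 − 0.18×0.19 = -0.0242.

-0.0242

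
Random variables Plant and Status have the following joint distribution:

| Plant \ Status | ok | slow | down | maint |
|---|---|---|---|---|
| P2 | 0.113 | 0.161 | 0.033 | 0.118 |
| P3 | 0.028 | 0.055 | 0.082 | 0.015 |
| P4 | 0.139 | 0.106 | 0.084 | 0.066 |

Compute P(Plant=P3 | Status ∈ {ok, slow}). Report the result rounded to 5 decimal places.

P(Status=ok) = 0.113 + 0.028 + 0.139 = 0.280.
P(Status=slow) = 0.161 + 0.055 + 0.106 = 0.322.
P(Status ∈ {ok, slow}) = 0.280 + 0.322 = 0.602; P(Plant=P3, Status ∈ {ok, slow}) = 0.028 + 0.055 = 0.083.
P(Plant=P3 | Status ∈ {ok, slow}) = 0.083/0.602 = 0.13787.

0.13787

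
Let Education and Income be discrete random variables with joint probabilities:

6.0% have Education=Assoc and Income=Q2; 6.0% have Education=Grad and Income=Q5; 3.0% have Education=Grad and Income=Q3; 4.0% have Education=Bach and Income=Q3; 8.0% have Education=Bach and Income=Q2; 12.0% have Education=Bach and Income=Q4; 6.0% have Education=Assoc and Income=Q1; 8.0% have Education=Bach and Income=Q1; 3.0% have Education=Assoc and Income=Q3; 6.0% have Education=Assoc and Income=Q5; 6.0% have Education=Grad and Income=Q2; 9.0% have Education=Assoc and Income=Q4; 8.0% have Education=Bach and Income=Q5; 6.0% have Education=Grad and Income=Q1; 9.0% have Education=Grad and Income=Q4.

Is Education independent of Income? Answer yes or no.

Every cell satisfies P(Education,Income) = P(Education)·P(Income). For instance P(Education=Bach) = 0.400, P(Income=Q1) = 0.200, and 0.400×0.200 = 0.080 matches the joint entry. So Education and Income are independent.

yes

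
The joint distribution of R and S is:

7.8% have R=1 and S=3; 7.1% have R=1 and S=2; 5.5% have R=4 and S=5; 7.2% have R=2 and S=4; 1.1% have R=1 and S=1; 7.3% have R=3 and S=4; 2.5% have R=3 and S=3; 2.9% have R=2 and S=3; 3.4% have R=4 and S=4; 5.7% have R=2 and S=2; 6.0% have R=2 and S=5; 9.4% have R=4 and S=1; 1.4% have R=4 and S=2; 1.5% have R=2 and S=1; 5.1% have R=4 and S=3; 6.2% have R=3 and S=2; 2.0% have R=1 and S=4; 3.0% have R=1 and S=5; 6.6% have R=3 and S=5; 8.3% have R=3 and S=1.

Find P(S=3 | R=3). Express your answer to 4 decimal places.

0.0809

P(R=3) = 0.083 + 0.062 + 0.025 + 0.073 + 0.066 = 0.309.
P(S=3 | R=3) = 0.025/0.309 = 0.0809.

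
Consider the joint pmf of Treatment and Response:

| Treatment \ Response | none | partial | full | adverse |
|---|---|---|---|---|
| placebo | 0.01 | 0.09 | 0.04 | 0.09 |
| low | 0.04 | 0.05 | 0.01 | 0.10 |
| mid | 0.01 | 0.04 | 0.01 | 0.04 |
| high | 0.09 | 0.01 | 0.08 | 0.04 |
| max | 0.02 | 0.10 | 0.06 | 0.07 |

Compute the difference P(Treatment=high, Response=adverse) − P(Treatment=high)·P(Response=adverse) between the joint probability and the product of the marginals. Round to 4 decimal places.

-0.0348

P(Treatment=high) = 0.09 + 0.01 + 0.08 + 0.04 = 0.22.
P(Response=adverse) = 0.09 + 0.10 + 0.04 + 0.04 + 0.07 = 0.34.
P(Treatment=high, Response=adverse) − P(Treatment=high)P(Response=adverse) = 0.04 − 0.22×0.34 = -0.0348.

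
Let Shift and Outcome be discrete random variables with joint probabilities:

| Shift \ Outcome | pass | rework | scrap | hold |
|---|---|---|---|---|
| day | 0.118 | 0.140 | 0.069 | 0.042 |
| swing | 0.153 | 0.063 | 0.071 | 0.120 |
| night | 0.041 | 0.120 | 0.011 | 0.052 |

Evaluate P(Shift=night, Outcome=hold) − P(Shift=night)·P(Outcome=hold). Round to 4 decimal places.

0.0041

P(Shift=night) = 0.041 + 0.120 + 0.011 + 0.052 = 0.224.
P(Outcome=hold) = 0.042 + 0.120 + 0.052 = 0.214.
P(Shift=night, Outcome=hold) − P(Shift=night)P(Outcome=hold) = 0.052 − 0.224×0.214 = 0.0041.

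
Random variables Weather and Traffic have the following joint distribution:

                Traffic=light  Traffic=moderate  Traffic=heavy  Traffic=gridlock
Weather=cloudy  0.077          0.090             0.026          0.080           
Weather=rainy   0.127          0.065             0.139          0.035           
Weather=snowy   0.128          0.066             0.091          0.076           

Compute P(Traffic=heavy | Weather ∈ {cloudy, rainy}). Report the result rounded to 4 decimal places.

0.2582

P(Weather=cloudy) = 0.077 + 0.090 + 0.026 + 0.080 = 0.273.
P(Weather=rainy) = 0.127 + 0.065 + 0.139 + 0.035 = 0.366.
P(Weather ∈ {cloudy, rainy}) = 0.273 + 0.366 = 0.639; P(Traffic=heavy, Weather ∈ {cloudy, rainy}) = 0.026 + 0.139 = 0.165.
P(Traffic=heavy | Weather ∈ {cloudy, rainy}) = 0.165/0.639 = 0.2582.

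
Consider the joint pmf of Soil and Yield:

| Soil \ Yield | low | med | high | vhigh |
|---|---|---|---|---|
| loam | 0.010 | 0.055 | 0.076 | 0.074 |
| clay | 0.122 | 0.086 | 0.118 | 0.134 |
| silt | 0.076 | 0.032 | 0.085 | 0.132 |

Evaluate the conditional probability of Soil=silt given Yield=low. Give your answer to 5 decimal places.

P(Yield=low) = 0.010 + 0.122 + 0.076 = 0.208.
P(Soil=silt | Yield=low) = 0.076/0.208 = 0.36538.

0.36538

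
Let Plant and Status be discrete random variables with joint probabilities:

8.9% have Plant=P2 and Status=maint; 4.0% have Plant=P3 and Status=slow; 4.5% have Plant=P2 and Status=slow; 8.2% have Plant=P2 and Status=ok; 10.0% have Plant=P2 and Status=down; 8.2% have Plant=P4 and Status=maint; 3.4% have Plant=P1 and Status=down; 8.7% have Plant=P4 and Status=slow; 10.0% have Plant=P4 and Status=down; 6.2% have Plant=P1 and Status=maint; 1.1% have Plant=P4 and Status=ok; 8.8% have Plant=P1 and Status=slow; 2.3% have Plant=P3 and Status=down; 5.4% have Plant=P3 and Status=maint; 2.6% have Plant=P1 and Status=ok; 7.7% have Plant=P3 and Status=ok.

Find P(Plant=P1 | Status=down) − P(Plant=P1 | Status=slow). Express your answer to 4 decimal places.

P(Status=down) = 0.034 + 0.100 + 0.023 + 0.100 = 0.257; P(Plant=P1 | Status=down) = 0.034/0.257 = 0.13230.
P(Status=slow) = 0.088 + 0.045 + 0.040 + 0.087 = 0.260; P(Plant=P1 | Status=slow) = 0.088/0.260 = 0.33846.
Difference = -0.2062.

-0.2062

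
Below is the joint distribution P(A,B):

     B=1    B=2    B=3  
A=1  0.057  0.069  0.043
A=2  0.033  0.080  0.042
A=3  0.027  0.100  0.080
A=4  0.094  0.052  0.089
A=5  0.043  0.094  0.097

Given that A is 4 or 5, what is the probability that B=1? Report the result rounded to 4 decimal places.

P(A=4) = 0.094 + 0.052 + 0.089 = 0.235.
P(A=5) = 0.043 + 0.094 + 0.097 = 0.234.
P(A ∈ {4, 5}) = 0.235 + 0.234 = 0.469; P(B=1, A ∈ {4, 5}) = 0.094 + 0.043 = 0.137.
P(B=1 | A ∈ {4, 5}) = 0.137/0.469 = 0.2921.

0.2921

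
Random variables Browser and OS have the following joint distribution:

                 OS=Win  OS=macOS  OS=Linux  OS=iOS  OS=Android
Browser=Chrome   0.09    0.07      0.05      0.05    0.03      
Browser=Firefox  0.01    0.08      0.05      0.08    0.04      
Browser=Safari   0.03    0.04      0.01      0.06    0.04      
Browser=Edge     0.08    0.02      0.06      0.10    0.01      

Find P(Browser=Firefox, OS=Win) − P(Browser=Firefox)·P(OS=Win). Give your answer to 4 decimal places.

-0.0446

P(Browser=Firefox) = 0.01 + 0.08 + 0.05 + 0.08 + 0.04 = 0.26.
P(OS=Win) = 0.09 + 0.01 + 0.03 + 0.08 = 0.21.
P(Browser=Firefox, OS=Win) − P(Browser=Firefox)P(OS=Win) = 0.01 − 0.26×0.21 = -0.0446.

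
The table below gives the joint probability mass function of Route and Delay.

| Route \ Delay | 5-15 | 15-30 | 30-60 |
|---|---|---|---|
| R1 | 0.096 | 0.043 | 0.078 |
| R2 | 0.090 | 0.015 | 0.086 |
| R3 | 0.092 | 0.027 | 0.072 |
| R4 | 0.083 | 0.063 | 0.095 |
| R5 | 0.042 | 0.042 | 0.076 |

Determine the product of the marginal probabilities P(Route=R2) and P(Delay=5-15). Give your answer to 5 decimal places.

P(Route=R2) = 0.090 + 0.015 + 0.086 = 0.191.
P(Delay=5-15) = 0.096 + 0.090 + 0.092 + 0.083 + 0.042 = 0.403.
Product: 0.191 × 0.403 = 0.07697.

0.07697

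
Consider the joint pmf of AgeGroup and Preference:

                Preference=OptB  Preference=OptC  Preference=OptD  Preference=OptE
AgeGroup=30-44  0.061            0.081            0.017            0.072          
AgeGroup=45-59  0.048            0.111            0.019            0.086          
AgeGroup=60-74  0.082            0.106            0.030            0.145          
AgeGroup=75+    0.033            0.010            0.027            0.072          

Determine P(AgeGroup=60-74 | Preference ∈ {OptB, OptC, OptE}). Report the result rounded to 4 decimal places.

0.3671

P(Preference=OptB) = 0.061 + 0.048 + 0.082 + 0.033 = 0.224.
P(Preference=OptC) = 0.081 + 0.111 + 0.106 + 0.010 = 0.308.
P(Preference=OptE) = 0.072 + 0.086 + 0.145 + 0.072 = 0.375.
P(Preference ∈ {OptB, OptC, OptE}) = 0.224 + 0.308 + 0.375 = 0.907; P(AgeGroup=60-74, Preference ∈ {OptB, OptC, OptE}) = 0.082 + 0.106 + 0.145 = 0.333.
P(AgeGroup=60-74 | Preference ∈ {OptB, OptC, OptE}) = 0.333/0.907 = 0.3671.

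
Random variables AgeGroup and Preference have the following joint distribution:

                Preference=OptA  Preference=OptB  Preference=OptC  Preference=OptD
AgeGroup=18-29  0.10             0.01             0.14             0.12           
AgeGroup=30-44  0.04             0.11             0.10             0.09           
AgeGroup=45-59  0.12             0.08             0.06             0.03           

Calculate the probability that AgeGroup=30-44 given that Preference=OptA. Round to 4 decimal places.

0.1538

P(Preference=OptA) = 0.10 + 0.04 + 0.12 = 0.26.
P(AgeGroup=30-44 | Preference=OptA) = 0.04/0.26 = 0.1538.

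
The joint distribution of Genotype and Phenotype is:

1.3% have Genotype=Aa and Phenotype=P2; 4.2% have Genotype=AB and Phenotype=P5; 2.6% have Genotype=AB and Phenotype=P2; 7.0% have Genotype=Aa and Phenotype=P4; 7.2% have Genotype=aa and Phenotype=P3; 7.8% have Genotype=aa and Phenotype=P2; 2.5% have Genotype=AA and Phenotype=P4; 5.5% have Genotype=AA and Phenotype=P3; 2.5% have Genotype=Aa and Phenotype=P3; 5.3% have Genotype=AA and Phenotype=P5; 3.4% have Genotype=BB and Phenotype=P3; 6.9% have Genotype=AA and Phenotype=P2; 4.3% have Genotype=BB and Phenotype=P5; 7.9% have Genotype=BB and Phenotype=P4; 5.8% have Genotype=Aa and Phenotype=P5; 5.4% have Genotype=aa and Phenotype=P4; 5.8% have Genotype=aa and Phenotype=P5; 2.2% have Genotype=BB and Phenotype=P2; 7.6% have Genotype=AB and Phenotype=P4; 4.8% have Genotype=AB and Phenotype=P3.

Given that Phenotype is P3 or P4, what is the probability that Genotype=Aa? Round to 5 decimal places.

P(Phenotype=P3) = 0.055 + 0.025 + 0.072 + 0.048 + 0.034 = 0.234.
P(Phenotype=P4) = 0.025 + 0.070 + 0.054 + 0.076 + 0.079 = 0.304.
P(Phenotype ∈ {P3, P4}) = 0.234 + 0.304 = 0.538; P(Genotype=Aa, Phenotype ∈ {P3, P4}) = 0.025 + 0.070 = 0.095.
P(Genotype=Aa | Phenotype ∈ {P3, P4}) = 0.095/0.538 = 0.17658.

0.17658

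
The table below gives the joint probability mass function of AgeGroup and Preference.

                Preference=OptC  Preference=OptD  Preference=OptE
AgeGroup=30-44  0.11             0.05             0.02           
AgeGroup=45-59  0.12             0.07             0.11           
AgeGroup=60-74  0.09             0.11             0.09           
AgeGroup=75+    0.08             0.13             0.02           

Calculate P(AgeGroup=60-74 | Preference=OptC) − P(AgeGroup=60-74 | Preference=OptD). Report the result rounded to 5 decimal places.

-0.08056

P(Preference=OptC) = 0.11 + 0.12 + 0.09 + 0.08 = 0.40; P(AgeGroup=60-74 | Preference=OptC) = 0.09/0.40 = 0.225000.
P(Preference=OptD) = 0.05 + 0.07 + 0.11 + 0.13 = 0.36; P(AgeGroup=60-74 | Preference=OptD) = 0.11/0.36 = 0.305556.
Difference = -0.08056.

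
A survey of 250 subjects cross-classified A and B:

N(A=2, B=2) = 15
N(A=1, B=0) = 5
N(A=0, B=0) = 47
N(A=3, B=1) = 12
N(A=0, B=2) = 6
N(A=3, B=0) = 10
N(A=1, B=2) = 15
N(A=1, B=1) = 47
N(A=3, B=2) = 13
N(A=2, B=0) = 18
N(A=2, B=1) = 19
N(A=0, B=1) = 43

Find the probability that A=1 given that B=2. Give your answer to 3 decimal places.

Total with B=2: 6 + 15 + 15 + 13 = 49.
P(A=1 | B=2) = 15/49 = 0.306.

0.306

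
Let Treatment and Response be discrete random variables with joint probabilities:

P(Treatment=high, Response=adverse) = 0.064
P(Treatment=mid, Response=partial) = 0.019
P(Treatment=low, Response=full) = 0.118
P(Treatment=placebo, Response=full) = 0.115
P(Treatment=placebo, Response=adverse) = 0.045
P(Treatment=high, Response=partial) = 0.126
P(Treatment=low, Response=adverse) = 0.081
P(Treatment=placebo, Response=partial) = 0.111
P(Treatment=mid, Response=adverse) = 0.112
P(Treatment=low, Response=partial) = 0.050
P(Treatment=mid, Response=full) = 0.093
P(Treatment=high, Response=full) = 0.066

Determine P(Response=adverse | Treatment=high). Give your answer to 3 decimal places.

P(Treatment=high) = 0.126 + 0.066 + 0.064 = 0.256.
P(Response=adverse | Treatment=high) = 0.064/0.256 = 0.250.

0.250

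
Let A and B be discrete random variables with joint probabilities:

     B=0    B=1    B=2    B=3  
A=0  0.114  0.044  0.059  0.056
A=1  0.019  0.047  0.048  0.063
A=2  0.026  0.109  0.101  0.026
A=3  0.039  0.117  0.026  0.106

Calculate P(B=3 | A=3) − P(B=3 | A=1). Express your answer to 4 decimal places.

P(A=3) = 0.039 + 0.117 + 0.026 + 0.106 = 0.288; P(B=3 | A=3) = 0.106/0.288 = 0.36806.
P(A=1) = 0.019 + 0.047 + 0.048 + 0.063 = 0.177; P(B=3 | A=1) = 0.063/0.177 = 0.35593.
Difference = 0.0121.

0.0121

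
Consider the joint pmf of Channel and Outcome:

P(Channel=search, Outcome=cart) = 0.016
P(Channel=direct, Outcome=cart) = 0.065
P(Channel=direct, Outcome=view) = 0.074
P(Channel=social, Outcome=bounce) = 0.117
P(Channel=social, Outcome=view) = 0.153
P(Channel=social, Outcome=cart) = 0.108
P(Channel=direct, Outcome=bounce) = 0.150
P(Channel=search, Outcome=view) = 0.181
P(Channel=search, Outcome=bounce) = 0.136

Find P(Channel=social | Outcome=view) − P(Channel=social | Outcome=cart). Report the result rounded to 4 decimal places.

-0.1964

P(Outcome=view) = 0.181 + 0.153 + 0.074 = 0.408; P(Channel=social | Outcome=view) = 0.153/0.408 = 0.37500.
P(Outcome=cart) = 0.016 + 0.108 + 0.065 = 0.189; P(Channel=social | Outcome=cart) = 0.108/0.189 = 0.57143.
Difference = -0.1964.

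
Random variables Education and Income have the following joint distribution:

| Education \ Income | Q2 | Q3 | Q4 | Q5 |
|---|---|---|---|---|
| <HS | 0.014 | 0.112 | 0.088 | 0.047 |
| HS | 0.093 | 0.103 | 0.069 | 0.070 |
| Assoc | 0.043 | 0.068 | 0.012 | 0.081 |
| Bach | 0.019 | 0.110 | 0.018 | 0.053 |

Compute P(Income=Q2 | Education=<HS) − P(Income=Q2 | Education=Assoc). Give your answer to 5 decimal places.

P(Education=<HS) = 0.014 + 0.112 + 0.088 + 0.047 = 0.261; P(Income=Q2 | Education=<HS) = 0.014/0.261 = 0.053640.
P(Education=Assoc) = 0.043 + 0.068 + 0.012 + 0.081 = 0.204; P(Income=Q2 | Education=Assoc) = 0.043/0.204 = 0.210784.
Difference = -0.15714.

-0.15714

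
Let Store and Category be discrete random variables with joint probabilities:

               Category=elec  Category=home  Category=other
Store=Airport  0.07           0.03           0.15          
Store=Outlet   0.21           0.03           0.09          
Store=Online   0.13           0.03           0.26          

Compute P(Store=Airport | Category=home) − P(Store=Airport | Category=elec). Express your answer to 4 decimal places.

P(Category=home) = 0.03 + 0.03 + 0.03 = 0.09; P(Store=Airport | Category=home) = 0.03/0.09 = 0.33333.
P(Category=elec) = 0.07 + 0.21 + 0.13 = 0.41; P(Store=Airport | Category=elec) = 0.07/0.41 = 0.17073.
Difference = 0.1626.

0.1626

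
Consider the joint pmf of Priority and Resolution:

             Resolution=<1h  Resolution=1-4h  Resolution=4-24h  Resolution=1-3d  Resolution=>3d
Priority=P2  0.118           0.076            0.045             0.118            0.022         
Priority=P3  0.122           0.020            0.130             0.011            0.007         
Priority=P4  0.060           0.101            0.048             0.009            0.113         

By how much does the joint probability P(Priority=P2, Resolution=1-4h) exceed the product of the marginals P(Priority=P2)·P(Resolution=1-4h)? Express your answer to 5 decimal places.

P(Priority=P2) = 0.118 + 0.076 + 0.045 + 0.118 + 0.022 = 0.379.
P(Resolution=1-4h) = 0.076 + 0.020 + 0.101 = 0.197.
P(Priority=P2, Resolution=1-4h) − P(Priority=P2)P(Resolution=1-4h) = 0.076 − 0.379×0.197 = 0.00134.

0.00134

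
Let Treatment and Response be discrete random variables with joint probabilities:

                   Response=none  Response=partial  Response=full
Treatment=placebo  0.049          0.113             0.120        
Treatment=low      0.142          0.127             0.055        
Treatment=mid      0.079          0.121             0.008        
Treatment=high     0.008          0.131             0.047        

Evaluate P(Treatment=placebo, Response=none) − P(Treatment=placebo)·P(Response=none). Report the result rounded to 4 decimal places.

P(Treatment=placebo) = 0.049 + 0.113 + 0.120 = 0.282.
P(Response=none) = 0.049 + 0.142 + 0.079 + 0.008 = 0.278.
P(Treatment=placebo, Response=none) − P(Treatment=placebo)P(Response=none) = 0.049 − 0.282×0.278 = -0.0294.

-0.0294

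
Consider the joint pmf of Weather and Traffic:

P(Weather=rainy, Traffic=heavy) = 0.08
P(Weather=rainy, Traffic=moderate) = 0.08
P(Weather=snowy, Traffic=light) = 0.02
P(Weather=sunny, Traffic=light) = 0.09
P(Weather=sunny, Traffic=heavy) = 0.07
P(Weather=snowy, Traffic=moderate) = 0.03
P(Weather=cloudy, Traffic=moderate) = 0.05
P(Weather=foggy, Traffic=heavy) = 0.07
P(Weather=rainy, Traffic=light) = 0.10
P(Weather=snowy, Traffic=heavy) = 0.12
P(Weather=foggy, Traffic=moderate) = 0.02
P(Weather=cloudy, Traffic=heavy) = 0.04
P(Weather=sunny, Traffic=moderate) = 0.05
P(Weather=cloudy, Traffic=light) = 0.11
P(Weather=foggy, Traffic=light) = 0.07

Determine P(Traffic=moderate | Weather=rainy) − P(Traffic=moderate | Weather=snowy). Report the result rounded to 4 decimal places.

0.1312

P(Weather=rainy) = 0.10 + 0.08 + 0.08 = 0.26; P(Traffic=moderate | Weather=rainy) = 0.08/0.26 = 0.30769.
P(Weather=snowy) = 0.02 + 0.03 + 0.12 = 0.17; P(Traffic=moderate | Weather=snowy) = 0.03/0.17 = 0.17647.
Difference = 0.1312.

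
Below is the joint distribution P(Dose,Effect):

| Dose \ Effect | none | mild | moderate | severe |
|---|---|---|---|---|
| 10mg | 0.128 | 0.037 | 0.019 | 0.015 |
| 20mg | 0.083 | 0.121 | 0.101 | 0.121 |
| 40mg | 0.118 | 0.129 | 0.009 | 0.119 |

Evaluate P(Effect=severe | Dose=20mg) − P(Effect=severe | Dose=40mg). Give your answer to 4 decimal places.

-0.0333

P(Dose=20mg) = 0.083 + 0.121 + 0.101 + 0.121 = 0.426; P(Effect=severe | Dose=20mg) = 0.121/0.426 = 0.28404.
P(Dose=40mg) = 0.118 + 0.129 + 0.009 + 0.119 = 0.375; P(Effect=severe | Dose=40mg) = 0.119/0.375 = 0.31733.
Difference = -0.0333.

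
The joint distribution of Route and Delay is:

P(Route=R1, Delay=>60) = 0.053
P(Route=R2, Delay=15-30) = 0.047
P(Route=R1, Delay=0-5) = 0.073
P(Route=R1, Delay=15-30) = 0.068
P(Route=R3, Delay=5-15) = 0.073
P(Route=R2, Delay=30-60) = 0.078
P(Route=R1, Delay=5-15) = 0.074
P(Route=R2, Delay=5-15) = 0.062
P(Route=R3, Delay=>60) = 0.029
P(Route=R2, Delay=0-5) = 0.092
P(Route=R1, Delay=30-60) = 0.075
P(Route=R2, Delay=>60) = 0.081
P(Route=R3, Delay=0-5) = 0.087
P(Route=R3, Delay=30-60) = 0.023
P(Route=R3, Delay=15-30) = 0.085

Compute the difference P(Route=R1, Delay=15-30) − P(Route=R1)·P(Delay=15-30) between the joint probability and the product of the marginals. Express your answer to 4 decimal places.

-0.0006

P(Route=R1) = 0.073 + 0.074 + 0.068 + 0.075 + 0.053 = 0.343.
P(Delay=15-30) = 0.068 + 0.047 + 0.085 = 0.200.
P(Route=R1, Delay=15-30) − P(Route=R1)P(Delay=15-30) = 0.068 − 0.343×0.200 = -0.0006.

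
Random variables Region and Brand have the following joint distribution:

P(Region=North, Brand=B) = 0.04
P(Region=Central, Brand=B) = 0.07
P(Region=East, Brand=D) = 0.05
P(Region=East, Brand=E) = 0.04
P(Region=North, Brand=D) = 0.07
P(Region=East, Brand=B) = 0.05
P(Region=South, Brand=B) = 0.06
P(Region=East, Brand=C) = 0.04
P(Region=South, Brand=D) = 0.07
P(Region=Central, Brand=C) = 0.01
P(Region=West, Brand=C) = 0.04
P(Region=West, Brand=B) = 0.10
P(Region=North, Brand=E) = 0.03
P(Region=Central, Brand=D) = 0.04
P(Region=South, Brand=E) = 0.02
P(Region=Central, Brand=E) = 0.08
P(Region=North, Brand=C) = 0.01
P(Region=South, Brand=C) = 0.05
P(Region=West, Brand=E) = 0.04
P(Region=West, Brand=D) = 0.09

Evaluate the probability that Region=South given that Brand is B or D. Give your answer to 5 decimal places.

P(Brand=B) = 0.04 + 0.06 + 0.05 + 0.10 + 0.07 = 0.32.
P(Brand=D) = 0.07 + 0.07 + 0.05 + 0.09 + 0.04 = 0.32.
P(Brand ∈ {B, D}) = 0.32 + 0.32 = 0.64; P(Region=South, Brand ∈ {B, D}) = 0.06 + 0.07 = 0.13.
P(Region=South | Brand ∈ {B, D}) = 0.13/0.64 = 0.20313.

0.20313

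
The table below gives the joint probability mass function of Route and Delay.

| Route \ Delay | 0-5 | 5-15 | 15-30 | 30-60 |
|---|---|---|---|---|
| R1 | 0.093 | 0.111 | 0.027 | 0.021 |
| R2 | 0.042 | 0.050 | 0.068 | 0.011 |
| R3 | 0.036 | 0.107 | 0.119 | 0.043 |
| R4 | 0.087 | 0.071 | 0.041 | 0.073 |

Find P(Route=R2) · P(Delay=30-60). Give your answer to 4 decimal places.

P(Route=R2) = 0.042 + 0.050 + 0.068 + 0.011 = 0.171.
P(Delay=30-60) = 0.021 + 0.011 + 0.043 + 0.073 = 0.148.
Product: 0.171 × 0.148 = 0.0253.

0.0253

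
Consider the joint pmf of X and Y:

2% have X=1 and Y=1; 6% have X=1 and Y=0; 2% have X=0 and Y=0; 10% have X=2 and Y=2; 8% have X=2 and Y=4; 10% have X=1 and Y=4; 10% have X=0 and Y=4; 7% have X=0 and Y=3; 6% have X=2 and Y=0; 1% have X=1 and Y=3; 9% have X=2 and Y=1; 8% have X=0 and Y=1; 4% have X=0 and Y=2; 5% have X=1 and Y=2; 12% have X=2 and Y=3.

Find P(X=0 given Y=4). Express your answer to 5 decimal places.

P(Y=4) = 0.10 + 0.10 + 0.08 = 0.28.
P(X=0 | Y=4) = 0.10/0.28 = 0.35714.

0.35714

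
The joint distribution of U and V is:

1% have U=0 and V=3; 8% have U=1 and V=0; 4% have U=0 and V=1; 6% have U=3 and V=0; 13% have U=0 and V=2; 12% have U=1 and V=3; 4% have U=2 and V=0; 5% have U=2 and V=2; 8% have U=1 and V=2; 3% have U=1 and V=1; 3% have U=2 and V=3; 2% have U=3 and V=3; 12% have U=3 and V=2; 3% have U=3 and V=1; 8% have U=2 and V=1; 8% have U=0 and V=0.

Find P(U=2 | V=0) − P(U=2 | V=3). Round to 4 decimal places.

P(V=0) = 0.08 + 0.08 + 0.04 + 0.06 = 0.26; P(U=2 | V=0) = 0.04/0.26 = 0.15385.
P(V=3) = 0.01 + 0.12 + 0.03 + 0.02 = 0.18; P(U=2 | V=3) = 0.03/0.18 = 0.16667.
Difference = -0.0128.

-0.0128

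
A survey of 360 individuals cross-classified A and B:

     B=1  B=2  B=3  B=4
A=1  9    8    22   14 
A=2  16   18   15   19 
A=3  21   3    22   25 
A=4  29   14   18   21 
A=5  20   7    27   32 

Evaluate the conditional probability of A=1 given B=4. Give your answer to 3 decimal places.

0.126

Total with B=4: 14 + 19 + 25 + 21 + 32 = 111.
P(A=1 | B=4) = 14/111 = 0.126.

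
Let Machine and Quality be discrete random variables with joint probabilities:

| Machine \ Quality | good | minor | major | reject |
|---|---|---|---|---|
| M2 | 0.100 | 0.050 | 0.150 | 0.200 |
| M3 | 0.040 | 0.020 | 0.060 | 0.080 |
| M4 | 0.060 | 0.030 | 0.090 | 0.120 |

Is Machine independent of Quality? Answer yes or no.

yes

Every cell satisfies P(Machine,Quality) = P(Machine)·P(Quality). For instance P(Machine=M3) = 0.200, P(Quality=major) = 0.300, and 0.200×0.300 = 0.060 matches the joint entry. So Machine and Quality are independent.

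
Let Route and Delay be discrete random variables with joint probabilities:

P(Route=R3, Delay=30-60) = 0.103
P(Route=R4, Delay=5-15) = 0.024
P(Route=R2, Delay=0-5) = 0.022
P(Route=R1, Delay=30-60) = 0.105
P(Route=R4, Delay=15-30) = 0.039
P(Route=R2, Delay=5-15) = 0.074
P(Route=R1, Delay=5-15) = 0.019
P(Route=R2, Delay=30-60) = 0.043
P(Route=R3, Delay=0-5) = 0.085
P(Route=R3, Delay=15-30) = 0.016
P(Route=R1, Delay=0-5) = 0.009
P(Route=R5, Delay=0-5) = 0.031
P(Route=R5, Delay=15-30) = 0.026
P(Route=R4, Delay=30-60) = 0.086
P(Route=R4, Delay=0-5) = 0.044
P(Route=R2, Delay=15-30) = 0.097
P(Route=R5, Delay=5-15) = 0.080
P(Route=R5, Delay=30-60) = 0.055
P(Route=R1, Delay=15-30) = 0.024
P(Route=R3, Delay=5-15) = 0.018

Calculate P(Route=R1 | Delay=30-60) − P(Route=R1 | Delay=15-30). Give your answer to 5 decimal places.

P(Delay=30-60) = 0.105 + 0.043 + 0.103 + 0.086 + 0.055 = 0.392; P(Route=R1 | Delay=30-60) = 0.105/0.392 = 0.267857.
P(Delay=15-30) = 0.024 + 0.097 + 0.016 + 0.039 + 0.026 = 0.202; P(Route=R1 | Delay=15-30) = 0.024/0.202 = 0.118812.
Difference = 0.14905.

0.14905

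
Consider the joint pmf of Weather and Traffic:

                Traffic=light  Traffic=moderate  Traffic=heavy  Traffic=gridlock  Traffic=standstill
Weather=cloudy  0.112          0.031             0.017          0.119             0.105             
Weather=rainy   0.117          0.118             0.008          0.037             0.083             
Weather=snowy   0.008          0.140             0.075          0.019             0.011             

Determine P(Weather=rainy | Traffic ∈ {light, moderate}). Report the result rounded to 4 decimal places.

0.4468

P(Traffic=light) = 0.112 + 0.117 + 0.008 = 0.237.
P(Traffic=moderate) = 0.031 + 0.118 + 0.140 = 0.289.
P(Traffic ∈ {light, moderate}) = 0.237 + 0.289 = 0.526; P(Weather=rainy, Traffic ∈ {light, moderate}) = 0.117 + 0.118 = 0.235.
P(Weather=rainy | Traffic ∈ {light, moderate}) = 0.235/0.526 = 0.4468.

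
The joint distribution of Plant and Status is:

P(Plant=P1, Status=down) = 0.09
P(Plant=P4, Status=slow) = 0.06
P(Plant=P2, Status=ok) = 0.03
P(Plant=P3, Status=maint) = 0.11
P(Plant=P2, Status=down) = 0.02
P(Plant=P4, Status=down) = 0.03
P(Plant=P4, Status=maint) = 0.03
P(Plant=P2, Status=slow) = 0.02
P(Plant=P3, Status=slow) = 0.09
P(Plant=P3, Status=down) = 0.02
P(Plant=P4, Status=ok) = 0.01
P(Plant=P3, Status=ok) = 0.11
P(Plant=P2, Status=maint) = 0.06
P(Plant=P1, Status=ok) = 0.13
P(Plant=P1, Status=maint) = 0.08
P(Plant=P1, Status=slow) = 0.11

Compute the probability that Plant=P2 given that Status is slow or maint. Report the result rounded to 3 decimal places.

0.143

P(Status=slow) = 0.11 + 0.02 + 0.09 + 0.06 = 0.28.
P(Status=maint) = 0.08 + 0.06 + 0.11 + 0.03 = 0.28.
P(Status ∈ {slow, maint}) = 0.28 + 0.28 = 0.56; P(Plant=P2, Status ∈ {slow, maint}) = 0.02 + 0.06 = 0.08.
P(Plant=P2 | Status ∈ {slow, maint}) = 0.08/0.56 = 0.143.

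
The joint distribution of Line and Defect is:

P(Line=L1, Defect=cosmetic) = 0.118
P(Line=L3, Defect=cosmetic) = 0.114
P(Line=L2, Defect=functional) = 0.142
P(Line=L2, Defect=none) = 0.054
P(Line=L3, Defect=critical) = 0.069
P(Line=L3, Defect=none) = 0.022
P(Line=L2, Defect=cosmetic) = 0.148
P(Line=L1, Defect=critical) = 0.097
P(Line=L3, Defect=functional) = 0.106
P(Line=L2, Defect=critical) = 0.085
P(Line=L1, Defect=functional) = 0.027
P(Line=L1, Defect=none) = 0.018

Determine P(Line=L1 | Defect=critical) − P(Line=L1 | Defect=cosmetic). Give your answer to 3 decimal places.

0.076

P(Defect=critical) = 0.097 + 0.085 + 0.069 = 0.251; P(Line=L1 | Defect=critical) = 0.097/0.251 = 0.3865.
P(Defect=cosmetic) = 0.118 + 0.148 + 0.114 = 0.380; P(Line=L1 | Defect=cosmetic) = 0.118/0.380 = 0.3105.
Difference = 0.076.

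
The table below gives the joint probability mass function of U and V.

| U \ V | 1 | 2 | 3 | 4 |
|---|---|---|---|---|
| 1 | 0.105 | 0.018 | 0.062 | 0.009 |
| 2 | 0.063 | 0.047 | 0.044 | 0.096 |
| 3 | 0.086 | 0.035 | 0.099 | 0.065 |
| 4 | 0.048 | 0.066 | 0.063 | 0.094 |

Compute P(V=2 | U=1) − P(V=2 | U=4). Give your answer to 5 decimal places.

-0.15076

P(U=1) = 0.105 + 0.018 + 0.062 + 0.009 = 0.194; P(V=2 | U=1) = 0.018/0.194 = 0.092784.
P(U=4) = 0.048 + 0.066 + 0.063 + 0.094 = 0.271; P(V=2 | U=4) = 0.066/0.271 = 0.243542.
Difference = -0.15076.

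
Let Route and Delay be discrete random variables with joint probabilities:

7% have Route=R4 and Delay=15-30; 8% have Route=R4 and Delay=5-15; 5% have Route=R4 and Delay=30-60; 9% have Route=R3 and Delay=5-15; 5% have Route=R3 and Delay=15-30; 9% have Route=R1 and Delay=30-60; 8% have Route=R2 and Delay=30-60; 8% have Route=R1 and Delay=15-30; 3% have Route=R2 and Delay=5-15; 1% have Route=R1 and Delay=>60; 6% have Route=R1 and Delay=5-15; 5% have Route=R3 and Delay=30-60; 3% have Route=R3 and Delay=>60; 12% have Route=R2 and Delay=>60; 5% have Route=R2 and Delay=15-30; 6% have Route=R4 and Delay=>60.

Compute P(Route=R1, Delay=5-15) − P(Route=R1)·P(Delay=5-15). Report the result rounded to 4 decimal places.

P(Route=R1) = 0.06 + 0.08 + 0.09 + 0.01 = 0.24.
P(Delay=5-15) = 0.06 + 0.03 + 0.09 + 0.08 = 0.26.
P(Route=R1, Delay=5-15) − P(Route=R1)P(Delay=5-15) = 0.06 − 0.24×0.26 = -0.0024.

-0.0024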